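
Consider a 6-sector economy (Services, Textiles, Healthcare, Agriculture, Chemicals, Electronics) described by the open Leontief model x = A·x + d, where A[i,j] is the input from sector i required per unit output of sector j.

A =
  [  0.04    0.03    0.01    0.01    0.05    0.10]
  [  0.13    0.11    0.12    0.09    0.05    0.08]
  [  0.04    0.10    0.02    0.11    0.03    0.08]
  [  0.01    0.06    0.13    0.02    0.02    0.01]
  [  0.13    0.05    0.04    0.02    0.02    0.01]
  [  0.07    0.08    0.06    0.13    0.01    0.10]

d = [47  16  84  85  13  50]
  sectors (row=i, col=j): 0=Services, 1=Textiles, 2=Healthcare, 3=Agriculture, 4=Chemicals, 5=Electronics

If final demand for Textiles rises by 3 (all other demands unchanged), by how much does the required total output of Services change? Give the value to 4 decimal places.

0.1717

Form M = I − A:
  [  0.96   -0.03   -0.01   -0.01   -0.05   -0.10]
  [ -0.13    0.89   -0.12   -0.09   -0.05   -0.08]
  [ -0.04   -0.10    0.98   -0.11   -0.03   -0.08]
  [ -0.01   -0.06   -0.13    0.98   -0.02   -0.01]
  [ -0.13   -0.05   -0.04   -0.02    0.98   -0.01]
  [ -0.07   -0.08   -0.06   -0.13   -0.01    0.90]
Leontief inverse L = M⁻¹:
  [  1.0687    0.0572    0.0333    0.0381    0.0605    0.1279]
  [  0.1898    1.1776    0.1782    0.1508    0.0798    0.1442]
  [  0.0812    0.1464    1.0685    0.1510    0.0486    0.1192]
  [  0.0376    0.0950    0.1554    1.0528    0.0334    0.0385]
  [  0.1567    0.0770    0.0614    0.0422    1.0355    0.0417]
  [  0.1126    0.1335    0.1128    0.1790    0.0314    1.1478]
Total output x = L · d:
  x_0 = 1.0687·47 + 0.0572·16 + 0.0333·84 + 0.0381·85 + 0.0605·13 + 0.1279·50 = 64.3597
  x_1 = 0.1898·47 + 1.1776·16 + 0.1782·84 + 0.1508·85 + 0.0798·13 + 0.1442·50 = 63.8003
  x_2 = 0.0812·47 + 0.1464·16 + 1.0685·84 + 0.1510·85 + 0.0486·13 + 0.1192·50 = 115.3417
  x_3 = 0.0376·47 + 0.0950·16 + 0.1554·84 + 1.0528·85 + 0.0334·13 + 0.0385·50 = 108.1867
  x_4 = 0.1567·47 + 0.0770·16 + 0.0614·84 + 0.0422·85 + 1.0355·13 + 0.0417·50 = 32.8911
  x_5 = 0.1126·47 + 0.1335·16 + 0.1128·84 + 0.1790·85 + 0.0314·13 + 1.1478·50 = 89.9143
Δx_0 = L[0,1] · Δd_1 = 0.0572 · 3 = 0.1717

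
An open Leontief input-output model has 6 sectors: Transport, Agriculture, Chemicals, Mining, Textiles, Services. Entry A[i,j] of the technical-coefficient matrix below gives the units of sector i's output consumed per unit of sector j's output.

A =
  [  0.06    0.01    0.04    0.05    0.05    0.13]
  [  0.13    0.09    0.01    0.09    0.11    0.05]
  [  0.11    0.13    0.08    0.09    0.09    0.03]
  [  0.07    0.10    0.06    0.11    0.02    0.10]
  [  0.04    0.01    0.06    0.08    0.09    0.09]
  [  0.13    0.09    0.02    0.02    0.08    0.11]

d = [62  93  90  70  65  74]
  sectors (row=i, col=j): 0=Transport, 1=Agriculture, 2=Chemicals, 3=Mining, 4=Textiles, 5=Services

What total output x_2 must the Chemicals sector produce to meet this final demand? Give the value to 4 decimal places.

160.2863

Form M = I − A:
  [  0.94   -0.01   -0.04   -0.05   -0.05   -0.13]
  [ -0.13    0.91   -0.01   -0.09   -0.11   -0.05]
  [ -0.11   -0.13    0.92   -0.09   -0.09   -0.03]
  [ -0.07   -0.10   -0.06    0.89   -0.02   -0.10]
  [ -0.04   -0.01   -0.06   -0.08    0.91   -0.09]
  [ -0.13   -0.09   -0.02   -0.02   -0.08    0.89]
Leontief inverse L = M⁻¹:
  [  1.1146    0.0505    0.0647    0.0868    0.0921    0.1869]
  [  0.1985    1.1383    0.0444    0.1487    0.1674    0.1281]
  [  0.1917    0.1925    1.1205    0.1602    0.1579    0.1105]
  [  0.1474    0.1613    0.0932    1.1685    0.0777    0.1729]
  [  0.0965    0.0550    0.0903    0.1255    1.1357    0.1492]
  [  0.1992    0.1354    0.0493    0.0688    0.1378    1.1836]
Total output x = L · d:
  x_0 = 1.1146·62 + 0.0505·93 + 0.0647·90 + 0.0868·70 + 0.0921·65 + 0.1869·74 = 105.5199
  x_1 = 0.1985·62 + 1.1383·93 + 0.0444·90 + 0.1487·70 + 0.1674·65 + 0.1281·74 = 152.9315
  x_2 = 0.1917·62 + 0.1925·93 + 1.1205·90 + 0.1602·70 + 0.1579·65 + 0.1105·74 = 160.2863
  x_3 = 0.1474·62 + 0.1613·93 + 0.0932·90 + 1.1685·70 + 0.0777·65 + 0.1729·74 = 132.1665
  x_4 = 0.0965·62 + 0.0550·93 + 0.0903·90 + 0.1255·70 + 1.1357·65 + 0.1492·74 = 112.8652
  x_5 = 0.1992·62 + 0.1354·93 + 0.0493·90 + 0.0688·70 + 0.1378·65 + 1.1836·74 = 130.7412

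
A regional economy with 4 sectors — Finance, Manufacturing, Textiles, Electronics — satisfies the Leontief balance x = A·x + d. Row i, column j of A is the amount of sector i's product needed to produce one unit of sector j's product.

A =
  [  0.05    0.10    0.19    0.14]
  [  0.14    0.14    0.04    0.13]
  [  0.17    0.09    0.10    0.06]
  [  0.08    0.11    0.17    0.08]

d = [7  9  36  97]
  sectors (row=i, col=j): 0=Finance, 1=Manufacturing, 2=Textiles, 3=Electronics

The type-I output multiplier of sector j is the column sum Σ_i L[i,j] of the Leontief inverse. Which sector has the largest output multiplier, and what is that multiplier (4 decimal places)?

Form M = I − A:
  [  0.95   -0.10   -0.19   -0.14]
  [ -0.14    0.86   -0.04   -0.13]
  [ -0.17   -0.09    0.90   -0.06]
  [ -0.08   -0.11   -0.17    0.92]
Leontief inverse L = M⁻¹:
  [  1.1523    0.1931    0.2937    0.2218]
  [  0.2256    1.2319    0.1435    0.2178]
  [  0.2518    0.1727    1.1986    0.1409]
  [  0.1737    0.1960    0.2642    1.1583]
Total output x = L · d:
  x_0 = 1.1523·7 + 0.1931·9 + 0.2937·36 + 0.2218·97 = 41.8936
  x_1 = 0.2256·7 + 1.2319·9 + 0.1435·36 + 0.2178·97 = 38.9540
  x_2 = 0.2518·7 + 0.1727·9 + 1.1986·36 + 0.1409·97 = 60.1317
  x_3 = 0.1737·7 + 0.1960·9 + 0.2642·36 + 1.1583·97 = 124.8465
Output multipliers (column sums of L):
  Finance: 1.8034
  Manufacturing: 1.7937
  Textiles: 1.9000
  Electronics: 1.7388

Textiles (1.9000)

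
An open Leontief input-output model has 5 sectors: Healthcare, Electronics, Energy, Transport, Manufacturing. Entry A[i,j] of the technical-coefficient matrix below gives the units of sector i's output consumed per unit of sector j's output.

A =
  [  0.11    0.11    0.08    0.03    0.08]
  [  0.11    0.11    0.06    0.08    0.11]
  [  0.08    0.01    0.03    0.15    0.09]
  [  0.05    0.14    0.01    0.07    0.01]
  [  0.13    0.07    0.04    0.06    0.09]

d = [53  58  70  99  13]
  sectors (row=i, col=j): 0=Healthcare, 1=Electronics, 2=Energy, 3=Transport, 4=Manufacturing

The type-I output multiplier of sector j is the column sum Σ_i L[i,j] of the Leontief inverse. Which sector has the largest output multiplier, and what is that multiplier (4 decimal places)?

Form M = I − A:
  [  0.89   -0.11   -0.08   -0.03   -0.08]
  [ -0.11    0.89   -0.06   -0.08   -0.11]
  [ -0.08   -0.01    0.97   -0.15   -0.09]
  [ -0.05   -0.14   -0.01    0.93   -0.01]
  [ -0.13   -0.07   -0.04   -0.06    0.91]
Leontief inverse L = M⁻¹:
  [  1.1793    0.1703    0.1143    0.0799    0.1364]
  [  0.1873    1.1824    0.0970    0.1344    0.1705]
  [  0.1320    0.0676    1.0531    0.1881    0.1260]
  [  0.0951    0.1893    0.0328    1.1029    0.0466]
  [  0.1950    0.1307    0.0722    0.1027    1.1401]
Total output x = L · d:
  x_0 = 1.1793·53 + 0.1703·58 + 0.1143·70 + 0.0799·99 + 0.1364·13 = 90.0698
  x_1 = 0.1873·53 + 1.1824·58 + 0.0970·70 + 0.1344·99 + 0.1705·13 = 100.8166
  x_2 = 0.1320·53 + 0.0676·58 + 1.0531·70 + 0.1881·99 + 0.1260·13 = 104.8947
  x_3 = 0.0951·53 + 0.1893·58 + 0.0328·70 + 1.1029·99 + 0.0466·13 = 128.1144
  x_4 = 0.1950·53 + 0.1307·58 + 0.0722·70 + 0.1027·99 + 1.1401·13 = 47.9658
Output multipliers (column sums of L):
  Healthcare: 1.7887
  Electronics: 1.7404
  Energy: 1.3695
  Transport: 1.6081
  Manufacturing: 1.6196

Healthcare (1.7887)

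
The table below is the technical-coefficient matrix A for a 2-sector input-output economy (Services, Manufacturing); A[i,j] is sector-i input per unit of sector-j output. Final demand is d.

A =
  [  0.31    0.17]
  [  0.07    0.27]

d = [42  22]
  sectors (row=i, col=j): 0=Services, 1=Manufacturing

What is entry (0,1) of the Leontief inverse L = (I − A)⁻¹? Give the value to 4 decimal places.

L[0,1] = 0.3457

Form M = I − A:
  [  0.69   -0.17]
  [ -0.07    0.73]
Leontief inverse L = M⁻¹:
  [  1.4843    0.3457]
  [  0.1423    1.4030]
Total output x = L · d:
  x_0 = 1.4843·42 + 0.3457·22 = 69.9471
  x_1 = 0.1423·42 + 1.4030·22 = 36.8442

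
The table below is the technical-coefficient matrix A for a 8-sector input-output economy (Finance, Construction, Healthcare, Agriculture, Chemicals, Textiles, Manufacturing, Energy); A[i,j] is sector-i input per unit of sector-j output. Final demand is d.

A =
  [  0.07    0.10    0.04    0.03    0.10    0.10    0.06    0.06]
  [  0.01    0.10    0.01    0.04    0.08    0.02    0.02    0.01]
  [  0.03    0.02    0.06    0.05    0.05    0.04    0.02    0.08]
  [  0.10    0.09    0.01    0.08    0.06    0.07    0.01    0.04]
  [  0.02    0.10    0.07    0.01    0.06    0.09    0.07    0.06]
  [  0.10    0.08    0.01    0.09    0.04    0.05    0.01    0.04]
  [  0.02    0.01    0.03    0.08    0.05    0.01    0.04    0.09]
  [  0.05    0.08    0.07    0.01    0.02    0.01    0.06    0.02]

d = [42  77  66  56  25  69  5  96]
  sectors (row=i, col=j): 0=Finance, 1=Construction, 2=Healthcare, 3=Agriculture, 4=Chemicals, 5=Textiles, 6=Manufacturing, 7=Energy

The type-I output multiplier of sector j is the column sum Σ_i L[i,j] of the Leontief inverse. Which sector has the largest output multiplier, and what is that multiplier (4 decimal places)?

Construction (1.9994)

Form M = I − A:
  [  0.93   -0.10   -0.04   -0.03   -0.10   -0.10   -0.06   -0.06]
  [ -0.01    0.90   -0.01   -0.04   -0.08   -0.02   -0.02   -0.01]
  [ -0.03   -0.02    0.94   -0.05   -0.05   -0.04   -0.02   -0.08]
  [ -0.10   -0.09   -0.01    0.92   -0.06   -0.07   -0.01   -0.04]
  [ -0.02   -0.10   -0.07   -0.01    0.94   -0.09   -0.07   -0.06]
  [ -0.10   -0.08   -0.01   -0.09   -0.04    0.95   -0.01   -0.04]
  [ -0.02   -0.01   -0.03   -0.08   -0.05   -0.01    0.96   -0.09]
  [ -0.05   -0.08   -0.07   -0.01   -0.02   -0.01   -0.06    0.98]
Leontief inverse L = M⁻¹:
  [  1.1140    0.1732    0.0739    0.0732    0.1553    0.1462    0.0948    0.1032]
  [  0.0291    1.1402    0.0261    0.0610    0.1099    0.0438    0.0371    0.0300]
  [  0.0596    0.0635    1.0840    0.0760    0.0817    0.0682    0.0418    0.1075]
  [  0.1423    0.1576    0.0357    1.1169    0.1102    0.1137    0.0384    0.0737]
  [  0.0542    0.1562    0.0982    0.0474    1.1036    0.1232    0.0970    0.0964]
  [  0.1396    0.1418    0.0332    0.1240    0.0864    1.0902    0.0357    0.0708]
  [  0.0481    0.0511    0.0525    0.1046    0.0794    0.0360    1.0613    0.1158]
  [  0.0704    0.1158    0.0892    0.0342    0.0521    0.0329    0.0786    1.0463]
Total output x = L · d:
  x_0 = 1.1140·42 + 0.1732·77 + 0.0739·66 + 0.0732·56 + 0.1553·25 + 0.1462·69 + 0.0948·5 + 0.1032·96 = 93.4556
  x_1 = 0.0291·42 + 1.1402·77 + 0.0261·66 + 0.0610·56 + 0.1099·25 + 0.0438·69 + 0.0371·5 + 0.0300·96 = 102.9844
  x_2 = 0.0596·42 + 0.0635·77 + 1.0840·66 + 0.0760·56 + 0.0817·25 + 0.0682·69 + 0.0418·5 + 0.1075·96 = 100.4608
  x_3 = 0.1423·42 + 0.1576·77 + 0.0357·66 + 1.1169·56 + 0.1102·25 + 0.1137·69 + 0.0384·5 + 0.0737·96 = 100.8909
  x_4 = 0.0542·42 + 0.1562·77 + 0.0982·66 + 0.0474·56 + 1.1036·25 + 0.1232·69 + 0.0970·5 + 0.0964·96 = 69.2670
  x_5 = 0.1396·42 + 0.1418·77 + 0.0332·66 + 0.1240·56 + 0.0864·25 + 1.0902·69 + 0.0357·5 + 0.0708·96 = 110.2791
  x_6 = 0.0481·42 + 0.0511·77 + 0.0525·66 + 0.1046·56 + 0.0794·25 + 0.0360·69 + 1.0613·5 + 0.1158·96 = 36.1651
  x_7 = 0.0704·42 + 0.1158·77 + 0.0892·66 + 0.0342·56 + 0.0521·25 + 0.0329·69 + 0.0786·5 + 1.0463·96 = 124.0926
Output multipliers (column sums of L):
  Finance: 1.6574
  Construction: 1.9994
  Healthcare: 1.4929
  Agriculture: 1.6372
  Chemicals: 1.7786
  Textiles: 1.6541
  Manufacturing: 1.4847
  Energy: 1.6437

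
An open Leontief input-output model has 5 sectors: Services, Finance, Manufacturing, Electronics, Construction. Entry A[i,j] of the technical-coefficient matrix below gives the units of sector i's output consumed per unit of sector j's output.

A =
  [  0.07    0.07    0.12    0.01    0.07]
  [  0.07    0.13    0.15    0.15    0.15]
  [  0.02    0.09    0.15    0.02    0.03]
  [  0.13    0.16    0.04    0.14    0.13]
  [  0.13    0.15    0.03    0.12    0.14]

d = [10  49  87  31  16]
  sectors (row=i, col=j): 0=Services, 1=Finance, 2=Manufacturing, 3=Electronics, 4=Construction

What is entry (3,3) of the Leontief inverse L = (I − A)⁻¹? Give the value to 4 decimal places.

Form M = I − A:
  [  0.93   -0.07   -0.12   -0.01   -0.07]
  [ -0.07    0.87   -0.15   -0.15   -0.15]
  [ -0.02   -0.09    0.85   -0.02   -0.03]
  [ -0.13   -0.16   -0.04    0.86   -0.13]
  [ -0.13   -0.15   -0.03   -0.12    0.86]
Leontief inverse L = M⁻¹:
  [  1.1171    0.1435    0.1905    0.0608    0.1318]
  [  0.1825    1.2937    0.2773    0.2749    0.2917]
  [  0.0596    0.1582    1.2191    0.0685    0.0853]
  [  0.2413    0.3146    0.1585    1.2619    0.2708]
  [  0.2365    0.2967    0.1418    0.2356    1.2744]
Total output x = L · d:
  x_0 = 1.1171·10 + 0.1435·49 + 0.1905·87 + 0.0608·31 + 0.1318·16 = 38.7753
  x_1 = 0.1825·10 + 1.2937·49 + 0.2773·87 + 0.2749·31 + 0.2917·16 = 102.5293
  x_2 = 0.0596·10 + 0.1582·49 + 1.2191·87 + 0.0685·31 + 0.0853·16 = 117.8973
  x_3 = 0.2413·10 + 0.3146·49 + 0.1585·87 + 1.2619·31 + 0.2708·16 = 75.0735
  x_4 = 0.2365·10 + 0.2967·49 + 0.1418·87 + 0.2356·31 + 1.2744·16 = 56.9371

L[3,3] = 1.2619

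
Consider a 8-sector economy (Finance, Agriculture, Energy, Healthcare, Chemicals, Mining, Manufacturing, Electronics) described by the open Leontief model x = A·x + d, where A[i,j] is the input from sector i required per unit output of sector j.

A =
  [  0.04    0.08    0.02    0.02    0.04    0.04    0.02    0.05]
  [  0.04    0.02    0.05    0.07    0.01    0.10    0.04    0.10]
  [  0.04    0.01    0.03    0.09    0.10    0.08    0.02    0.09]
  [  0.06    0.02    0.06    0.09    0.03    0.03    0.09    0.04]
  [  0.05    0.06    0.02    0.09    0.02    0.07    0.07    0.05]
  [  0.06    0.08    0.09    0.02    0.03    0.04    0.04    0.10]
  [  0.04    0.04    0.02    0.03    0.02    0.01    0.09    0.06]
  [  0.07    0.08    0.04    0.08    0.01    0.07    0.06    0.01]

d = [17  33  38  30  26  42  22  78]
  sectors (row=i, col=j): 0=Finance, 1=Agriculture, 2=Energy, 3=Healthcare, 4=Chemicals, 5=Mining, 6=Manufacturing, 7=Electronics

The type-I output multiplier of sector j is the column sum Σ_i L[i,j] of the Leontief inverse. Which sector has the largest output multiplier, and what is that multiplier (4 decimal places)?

Electronics (1.8292)

Form M = I − A:
  [  0.96   -0.08   -0.02   -0.02   -0.04   -0.04   -0.02   -0.05]
  [ -0.04    0.98   -0.05   -0.07   -0.01   -0.10   -0.04   -0.10]
  [ -0.04   -0.01    0.97   -0.09   -0.10   -0.08   -0.02   -0.09]
  [ -0.06   -0.02   -0.06    0.91   -0.03   -0.03   -0.09   -0.04]
  [ -0.05   -0.06   -0.02   -0.09    0.98   -0.07   -0.07   -0.05]
  [ -0.06   -0.08   -0.09   -0.02   -0.03    0.96   -0.04   -0.10]
  [ -0.04   -0.04   -0.02   -0.03   -0.02   -0.01    0.91   -0.06]
  [ -0.07   -0.08   -0.04   -0.08   -0.01   -0.07   -0.06    0.99]
Leontief inverse L = M⁻¹:
  [  1.0665    0.1064    0.0428    0.0517    0.0546    0.0713    0.0470    0.0834]
  [  0.0788    1.0583    0.0842    0.1130    0.0334    0.1378    0.0794    0.1435]
  [  0.0817    0.0514    1.0646    0.1398    0.1232    0.1213    0.0649    0.1342]
  [  0.0946    0.0521    0.0876    1.1317    0.0534    0.0632    0.1304    0.0807]
  [  0.0867    0.0949    0.0523    0.1316    1.0407    0.1059    0.1111    0.0940]
  [  0.0992    0.1181    0.1220    0.0684    0.0562    1.0861    0.0786    0.1481]
  [  0.0651    0.0648    0.0391    0.0592    0.0340    0.0352    1.1199    0.0889]
  [  0.1046    0.1126    0.0714    0.1196    0.0324    0.1062    0.0975    1.0563]
Total output x = L · d:
  x_0 = 1.0665·17 + 0.1064·33 + 0.0428·38 + 0.0517·30 + 0.0546·26 + 0.0713·42 + 0.0470·22 + 0.0834·78 = 36.7700
  x_1 = 0.0788·17 + 1.0583·33 + 0.0842·38 + 0.1130·30 + 0.0334·26 + 0.1378·42 + 0.0794·22 + 0.1435·78 = 62.4457
  x_2 = 0.0817·17 + 0.0514·33 + 1.0646·38 + 0.1398·30 + 0.1232·26 + 0.1213·42 + 0.0649·22 + 0.1342·78 = 67.9250
  x_3 = 0.0946·17 + 0.0521·33 + 0.0876·38 + 1.1317·30 + 0.0534·26 + 0.0632·42 + 0.1304·22 + 0.0807·78 = 53.8126
  x_4 = 0.0867·17 + 0.0949·33 + 0.0523·38 + 0.1316·30 + 1.0407·26 + 0.1059·42 + 0.1111·22 + 0.0940·78 = 51.8204
  x_5 = 0.0992·17 + 0.1181·33 + 0.1220·38 + 0.0684·30 + 0.0562·26 + 1.0861·42 + 0.0786·22 + 0.1481·78 = 72.6327
  x_6 = 0.0651·17 + 0.0648·33 + 0.0391·38 + 0.0592·30 + 0.0340·26 + 0.0352·42 + 1.1199·22 + 0.0889·78 = 40.4423
  x_7 = 0.1046·17 + 0.1126·33 + 0.0714·38 + 0.1196·30 + 0.0324·26 + 0.1062·42 + 0.0975·22 + 1.0563·78 = 101.6370
Output multipliers (column sums of L):
  Finance: 1.6771
  Agriculture: 1.6586
  Energy: 1.5640
  Healthcare: 1.8150
  Chemicals: 1.4277
  Mining: 1.7269
  Manufacturing: 1.7289
  Electronics: 1.8292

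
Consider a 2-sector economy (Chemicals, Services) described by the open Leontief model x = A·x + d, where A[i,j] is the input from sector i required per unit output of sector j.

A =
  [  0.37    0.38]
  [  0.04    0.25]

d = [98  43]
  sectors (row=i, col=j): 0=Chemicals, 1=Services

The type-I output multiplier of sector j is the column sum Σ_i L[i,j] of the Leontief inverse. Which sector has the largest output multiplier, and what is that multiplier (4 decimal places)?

Form M = I − A:
  [  0.63   -0.38]
  [ -0.04    0.75]
Leontief inverse L = M⁻¹:
  [  1.6401    0.8310]
  [  0.0875    1.3777]
Total output x = L · d:
  x_0 = 1.6401·98 + 0.8310·43 = 196.4575
  x_1 = 0.0875·98 + 1.3777·43 = 67.8111
Output multipliers (column sums of L):
  Chemicals: 1.7275
  Services: 2.2086

Services (2.2086)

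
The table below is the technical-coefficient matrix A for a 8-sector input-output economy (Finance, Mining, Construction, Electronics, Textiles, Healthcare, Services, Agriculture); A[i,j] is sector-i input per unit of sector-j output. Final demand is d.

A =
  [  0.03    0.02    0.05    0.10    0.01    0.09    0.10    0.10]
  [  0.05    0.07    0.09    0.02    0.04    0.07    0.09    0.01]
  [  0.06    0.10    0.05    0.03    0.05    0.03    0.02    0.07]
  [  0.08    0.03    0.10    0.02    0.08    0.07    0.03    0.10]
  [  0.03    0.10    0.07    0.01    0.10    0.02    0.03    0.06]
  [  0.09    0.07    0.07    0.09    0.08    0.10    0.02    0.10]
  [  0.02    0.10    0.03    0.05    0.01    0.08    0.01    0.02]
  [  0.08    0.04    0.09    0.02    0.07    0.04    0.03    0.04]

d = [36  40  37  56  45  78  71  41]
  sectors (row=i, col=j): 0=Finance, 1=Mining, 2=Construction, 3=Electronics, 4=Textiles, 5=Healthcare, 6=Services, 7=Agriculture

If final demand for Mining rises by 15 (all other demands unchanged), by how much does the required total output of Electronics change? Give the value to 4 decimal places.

Form M = I − A:
  [  0.97   -0.02   -0.05   -0.10   -0.01   -0.09   -0.10   -0.10]
  [ -0.05    0.93   -0.09   -0.02   -0.04   -0.07   -0.09   -0.01]
  [ -0.06   -0.10    0.95   -0.03   -0.05   -0.03   -0.02   -0.07]
  [ -0.08   -0.03   -0.10    0.98   -0.08   -0.07   -0.03   -0.10]
  [ -0.03   -0.10   -0.07   -0.01    0.90   -0.02   -0.03   -0.06]
  [ -0.09   -0.07   -0.07   -0.09   -0.08    0.90   -0.02   -0.10]
  [ -0.02   -0.10   -0.03   -0.05   -0.01   -0.08    0.99   -0.02]
  [ -0.08   -0.04   -0.09   -0.02   -0.07   -0.04   -0.03    0.96]
Leontief inverse L = M⁻¹:
  [  1.0853    0.0792    0.1142    0.1403    0.0615    0.1497    0.1331    0.1590]
  [  0.0926    1.1279    0.1419    0.0562    0.0807    0.1214    0.1231    0.0579]
  [  0.1011    0.1490    1.1031    0.0601    0.0905    0.0751    0.0556    0.1134]
  [  0.1326    0.0926    0.1637    1.0604    0.1332    0.1246    0.0687    0.1599]
  [  0.0692    0.1545    0.1224    0.0366    1.1428    0.0614    0.0635    0.1007]
  [  0.1576    0.1434    0.1527    0.1399    0.1477    1.1713    0.0698    0.1763]
  [  0.0569    0.1397    0.0747    0.0766    0.0446    0.1208    1.0379    0.0578]
  [  0.1199    0.0911    0.1399    0.0526    0.1106    0.0842    0.0628    1.0878]
Total output x = L · d:
  x_0 = 1.0853·36 + 0.0792·40 + 0.1142·37 + 0.1403·56 + 0.0615·45 + 0.1497·78 + 0.1331·71 + 0.1590·41 = 84.7317
  x_1 = 0.0926·36 + 1.1279·40 + 0.1419·37 + 0.0562·56 + 0.0807·45 + 0.1214·78 + 0.1231·71 + 0.0579·41 = 81.0638
  x_2 = 0.1011·36 + 0.1490·40 + 1.1031·37 + 0.0601·56 + 0.0905·45 + 0.0751·78 + 0.0556·71 + 0.1134·41 = 72.3074
  x_3 = 0.1326·36 + 0.0926·40 + 0.1637·37 + 1.0604·56 + 0.1332·45 + 0.1246·78 + 0.0687·71 + 0.1599·41 = 101.0615
  x_4 = 0.0692·36 + 0.1545·40 + 0.1224·37 + 0.0366·56 + 1.1428·45 + 0.0614·78 + 0.0635·71 + 0.1007·41 = 80.0994
  x_5 = 0.1576·36 + 0.1434·40 + 0.1527·37 + 0.1399·56 + 0.1477·45 + 1.1713·78 + 0.0698·71 + 0.1763·41 = 135.0871
  x_6 = 0.0569·36 + 0.1397·40 + 0.0747·37 + 0.0766·56 + 0.0446·45 + 0.1208·78 + 1.0379·71 + 0.0578·41 = 102.1870
  x_7 = 0.1199·36 + 0.0911·40 + 0.1399·37 + 0.0526·56 + 0.1106·45 + 0.0842·78 + 0.0628·71 + 1.0878·41 = 76.6938
Δx_3 = L[3,1] · Δd_1 = 0.0926 · 15 = 1.3893

1.3893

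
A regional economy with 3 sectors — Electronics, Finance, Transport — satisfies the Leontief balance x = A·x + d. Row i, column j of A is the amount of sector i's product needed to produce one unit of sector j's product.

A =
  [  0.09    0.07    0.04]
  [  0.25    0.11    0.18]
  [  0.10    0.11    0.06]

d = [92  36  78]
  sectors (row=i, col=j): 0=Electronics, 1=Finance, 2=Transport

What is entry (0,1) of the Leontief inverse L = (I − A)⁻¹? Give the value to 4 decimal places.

L[0,1] = 0.0974

Form M = I − A:
  [  0.91   -0.07   -0.04]
  [ -0.25    0.89   -0.18]
  [ -0.10   -0.11    0.94]
Leontief inverse L = M⁻¹:
  [  1.1330    0.0974    0.0669]
  [  0.3509    1.1810    0.2411]
  [  0.1616    0.1486    1.0992]
Total output x = L · d:
  x_0 = 1.1330·92 + 0.0974·36 + 0.0669·78 = 112.9565
  x_1 = 0.3509·92 + 1.1810·36 + 0.2411·78 = 93.6068
  x_2 = 0.1616·92 + 0.1486·36 + 1.0992·78 = 105.9494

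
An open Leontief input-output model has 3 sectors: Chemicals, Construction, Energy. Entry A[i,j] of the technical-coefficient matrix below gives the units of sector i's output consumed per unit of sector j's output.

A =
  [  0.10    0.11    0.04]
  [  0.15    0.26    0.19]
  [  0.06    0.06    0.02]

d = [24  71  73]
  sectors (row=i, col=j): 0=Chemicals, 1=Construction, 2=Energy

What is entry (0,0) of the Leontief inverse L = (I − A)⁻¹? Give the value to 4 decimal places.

Form M = I − A:
  [  0.90   -0.11   -0.04]
  [ -0.15    0.74   -0.19]
  [ -0.06   -0.06    0.98]
Leontief inverse L = M⁻¹:
  [  1.1460    0.1769    0.0811]
  [  0.2543    1.4122    0.2842]
  [  0.0857    0.0973    1.0428]
Total output x = L · d:
  x_0 = 1.1460·24 + 0.1769·71 + 0.0811·73 = 45.9845
  x_1 = 0.2543·24 + 1.4122·71 + 0.2842·73 = 127.1140
  x_2 = 0.0857·24 + 0.0973·71 + 1.0428·73 = 85.0877

L[0,0] = 1.1460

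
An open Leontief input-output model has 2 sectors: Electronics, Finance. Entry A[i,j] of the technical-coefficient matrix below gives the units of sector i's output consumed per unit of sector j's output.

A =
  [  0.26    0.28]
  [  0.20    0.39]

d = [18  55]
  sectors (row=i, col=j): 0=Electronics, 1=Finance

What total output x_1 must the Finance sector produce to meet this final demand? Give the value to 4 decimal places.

112.0384

Form M = I − A:
  [  0.74   -0.28]
  [ -0.20    0.61]
Leontief inverse L = M⁻¹:
  [  1.5427    0.7081]
  [  0.5058    1.8715]
Total output x = L · d:
  x_0 = 1.5427·18 + 0.7081·55 = 66.7172
  x_1 = 0.5058·18 + 1.8715·55 = 112.0384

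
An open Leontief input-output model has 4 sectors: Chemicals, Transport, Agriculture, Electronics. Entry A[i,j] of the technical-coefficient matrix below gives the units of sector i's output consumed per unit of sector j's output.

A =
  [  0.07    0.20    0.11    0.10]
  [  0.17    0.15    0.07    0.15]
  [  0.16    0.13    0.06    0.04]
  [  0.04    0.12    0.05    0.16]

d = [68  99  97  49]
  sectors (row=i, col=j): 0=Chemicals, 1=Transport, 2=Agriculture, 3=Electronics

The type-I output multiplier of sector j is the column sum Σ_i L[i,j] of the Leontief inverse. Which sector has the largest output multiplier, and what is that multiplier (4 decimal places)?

Form M = I − A:
  [  0.93   -0.20   -0.11   -0.10]
  [ -0.17    0.85   -0.07   -0.15]
  [ -0.16   -0.13    0.94   -0.04]
  [ -0.04   -0.12   -0.05    0.84]
Leontief inverse L = M⁻¹:
  [  1.1747    0.3322    0.1732    0.2074]
  [  0.2743    1.3013    0.1435    0.2719]
  [  0.2425    0.2457    1.1172    0.1260]
  [  0.1096    0.2163    0.0952    1.2467]
Total output x = L · d:
  x_0 = 1.1747·68 + 0.3322·99 + 0.1732·97 + 0.2074·49 = 139.7337
  x_1 = 0.2743·68 + 1.3013·99 + 0.1435·97 + 0.2719·49 = 174.7166
  x_2 = 0.2425·68 + 0.2457·99 + 1.1172·97 + 0.1260·49 = 155.3599
  x_3 = 0.1096·68 + 0.2163·99 + 0.0952·97 + 1.2467·49 = 99.1944
Output multipliers (column sums of L):
  Chemicals: 1.8011
  Transport: 2.0956
  Agriculture: 1.5292
  Electronics: 1.8519

Transport (2.0956)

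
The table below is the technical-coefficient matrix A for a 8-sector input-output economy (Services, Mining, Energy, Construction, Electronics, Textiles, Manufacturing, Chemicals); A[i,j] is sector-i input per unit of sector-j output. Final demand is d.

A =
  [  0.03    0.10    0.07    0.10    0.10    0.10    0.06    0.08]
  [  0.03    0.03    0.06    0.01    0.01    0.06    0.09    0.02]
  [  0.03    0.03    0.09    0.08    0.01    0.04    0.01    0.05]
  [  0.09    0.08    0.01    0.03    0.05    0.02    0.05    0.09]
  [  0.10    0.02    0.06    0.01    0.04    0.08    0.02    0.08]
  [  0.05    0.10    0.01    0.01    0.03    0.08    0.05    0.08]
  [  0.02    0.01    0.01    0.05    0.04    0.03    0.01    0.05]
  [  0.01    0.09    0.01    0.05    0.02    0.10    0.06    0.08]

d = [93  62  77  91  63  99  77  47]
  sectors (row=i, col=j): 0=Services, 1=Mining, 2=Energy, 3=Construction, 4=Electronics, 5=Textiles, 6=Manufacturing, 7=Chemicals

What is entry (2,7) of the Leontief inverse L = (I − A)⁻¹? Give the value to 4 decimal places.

L[2,7] = 0.0879

Form M = I − A:
  [  0.97   -0.10   -0.07   -0.10   -0.10   -0.10   -0.06   -0.08]
  [ -0.03    0.97   -0.06   -0.01   -0.01   -0.06   -0.09   -0.02]
  [ -0.03   -0.03    0.91   -0.08   -0.01   -0.04   -0.01   -0.05]
  [ -0.09   -0.08   -0.01    0.97   -0.05   -0.02   -0.05   -0.09]
  [ -0.10   -0.02   -0.06   -0.01    0.96   -0.08   -0.02   -0.08]
  [ -0.05   -0.10   -0.01   -0.01   -0.03    0.92   -0.05   -0.08]
  [ -0.02   -0.01   -0.01   -0.05   -0.04   -0.03    0.99   -0.05]
  [ -0.01   -0.09   -0.01   -0.05   -0.02   -0.10   -0.06    0.92]
Leontief inverse L = M⁻¹:
  [  1.0784    0.1608    0.1086    0.1382    0.1352    0.1669    0.1082    0.1488]
  [  0.0482    1.0566    0.0782    0.0318    0.0269    0.0897    0.1095    0.0506]
  [  0.0547    0.0655    1.1127    0.1055    0.0291    0.0741    0.0355    0.0879]
  [  0.1181    0.1231    0.0372    1.0604    0.0778    0.0699    0.0856    0.1362]
  [  0.1281    0.0676    0.0886    0.0430    1.0679    0.1317    0.0530    0.1288]
  [  0.0752    0.1412    0.0336    0.0348    0.0528    1.1272    0.0849    0.1221]
  [  0.0381    0.0345    0.0222    0.0642    0.0540    0.0553    1.0276    0.0769]
  [  0.0369    0.1316    0.0300    0.0723    0.0411    0.1442    0.0943    1.1230]
Total output x = L · d:
  x_0 = 1.0784·93 + 0.1608·62 + 0.1086·77 + 0.1382·91 + 0.1352·63 + 0.1669·99 + 0.1082·77 + 0.1488·47 = 171.5672
  x_1 = 0.0482·93 + 1.0566·62 + 0.0782·77 + 0.0318·91 + 0.0269·63 + 0.0897·99 + 0.1095·77 + 0.0506·47 = 100.2893
  x_2 = 0.0547·93 + 0.0655·62 + 1.1127·77 + 0.1055·91 + 0.0291·63 + 0.0741·99 + 0.0355·77 + 0.0879·47 = 120.4588
  x_3 = 0.1181·93 + 0.1231·62 + 0.0372·77 + 1.0604·91 + 0.0778·63 + 0.0699·99 + 0.0856·77 + 0.1362·47 = 142.7979
  x_4 = 0.1281·93 + 0.0676·62 + 0.0886·77 + 0.0430·91 + 1.0679·63 + 0.1317·99 + 0.0530·77 + 0.1288·47 = 117.2922
  x_5 = 0.0752·93 + 0.1412·62 + 0.0336·77 + 0.0348·91 + 0.0528·63 + 1.1272·99 + 0.0849·77 + 0.1221·47 = 148.6866
  x_6 = 0.0381·93 + 0.0345·62 + 0.0222·77 + 0.0642·91 + 0.0540·63 + 0.0553·99 + 1.0276·77 + 0.0769·47 = 104.8486
  x_7 = 0.0369·93 + 0.1316·62 + 0.0300·77 + 0.0723·91 + 0.0411·63 + 0.1442·99 + 0.0943·77 + 1.1230·47 = 97.3822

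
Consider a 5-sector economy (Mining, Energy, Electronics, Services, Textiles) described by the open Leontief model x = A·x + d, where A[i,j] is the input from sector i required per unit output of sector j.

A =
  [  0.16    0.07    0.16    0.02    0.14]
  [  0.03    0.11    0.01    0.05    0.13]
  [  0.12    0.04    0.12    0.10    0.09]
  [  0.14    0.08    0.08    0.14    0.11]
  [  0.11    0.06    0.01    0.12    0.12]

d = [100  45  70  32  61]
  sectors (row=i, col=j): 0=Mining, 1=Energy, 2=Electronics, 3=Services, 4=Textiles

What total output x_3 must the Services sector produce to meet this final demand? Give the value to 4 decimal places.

98.6762

Form M = I − A:
  [  0.84   -0.07   -0.16   -0.02   -0.14]
  [ -0.03    0.89   -0.01   -0.05   -0.13]
  [ -0.12   -0.04    0.88   -0.10   -0.09]
  [ -0.14   -0.08   -0.08    0.86   -0.11]
  [ -0.11   -0.06   -0.01   -0.12    0.88]
Leontief inverse L = M⁻¹:
  [  1.2824    0.1390    0.2471    0.1033    0.2627]
  [  0.0907    1.1554    0.0412    0.1023    0.2021]
  [  0.2301    0.1011    1.1977    0.1779    0.1963]
  [  0.2648    0.1547    0.1644    1.2299    0.2355]
  [  0.2052    0.1184    0.0697    0.1896    1.2173]
Total output x = L · d:
  x_0 = 1.2824·100 + 0.1390·45 + 0.2471·70 + 0.1033·32 + 0.2627·61 = 171.1189
  x_1 = 0.0907·100 + 1.1554·45 + 0.0412·70 + 0.1023·32 + 0.2021·61 = 79.5450
  x_2 = 0.2301·100 + 0.1011·45 + 1.1977·70 + 0.1779·32 + 0.1963·61 = 129.0665
  x_3 = 0.2648·100 + 0.1547·45 + 0.1644·70 + 1.2299·32 + 0.2355·61 = 98.6762
  x_4 = 0.2052·100 + 0.1184·45 + 0.0697·70 + 0.1896·32 + 1.2173·61 = 111.0541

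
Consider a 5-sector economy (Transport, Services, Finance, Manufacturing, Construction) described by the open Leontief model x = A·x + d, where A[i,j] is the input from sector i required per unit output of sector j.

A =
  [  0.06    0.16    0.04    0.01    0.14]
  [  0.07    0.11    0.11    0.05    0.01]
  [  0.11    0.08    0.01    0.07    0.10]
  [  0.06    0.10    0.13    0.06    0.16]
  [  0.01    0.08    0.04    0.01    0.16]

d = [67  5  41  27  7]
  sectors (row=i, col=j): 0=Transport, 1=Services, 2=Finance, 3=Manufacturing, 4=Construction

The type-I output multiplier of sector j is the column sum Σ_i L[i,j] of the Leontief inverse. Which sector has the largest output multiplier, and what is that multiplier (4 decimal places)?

Form M = I − A:
  [  0.94   -0.16   -0.04   -0.01   -0.14]
  [ -0.07    0.89   -0.11   -0.05   -0.01]
  [ -0.11   -0.08    0.99   -0.07   -0.10]
  [ -0.06   -0.10   -0.13    0.94   -0.16]
  [ -0.01   -0.08   -0.04   -0.01    0.84]
Leontief inverse L = M⁻¹:
  [  1.0944    0.2257    0.0816    0.0319    0.2009]
  [  0.1099    1.1707    0.1470    0.0751    0.0640]
  [  0.1412    0.1449    1.0504    0.0892    0.1673]
  [  0.1064    0.1800    0.1775    1.0904    0.2487]
  [  0.0315    0.1232    0.0671    0.0248    1.2099]
Total output x = L · d:
  x_0 = 1.0944·67 + 0.2257·5 + 0.0816·41 + 0.0319·27 + 0.2009·7 = 80.0621
  x_1 = 0.1099·67 + 1.1707·5 + 0.1470·41 + 0.0751·27 + 0.0640·7 = 21.7147
  x_2 = 0.1412·67 + 0.1449·5 + 1.0504·41 + 0.0892·27 + 0.1673·7 = 56.8280
  x_3 = 0.1064·67 + 0.1800·5 + 0.1775·41 + 1.0904·27 + 0.2487·7 = 46.4905
  x_4 = 0.0315·67 + 0.1232·5 + 0.0671·41 + 0.0248·27 + 1.2099·7 = 14.6141
Output multipliers (column sums of L):
  Transport: 1.4833
  Services: 1.8445
  Finance: 1.5236
  Manufacturing: 1.3113
  Construction: 1.8908

Construction (1.8908)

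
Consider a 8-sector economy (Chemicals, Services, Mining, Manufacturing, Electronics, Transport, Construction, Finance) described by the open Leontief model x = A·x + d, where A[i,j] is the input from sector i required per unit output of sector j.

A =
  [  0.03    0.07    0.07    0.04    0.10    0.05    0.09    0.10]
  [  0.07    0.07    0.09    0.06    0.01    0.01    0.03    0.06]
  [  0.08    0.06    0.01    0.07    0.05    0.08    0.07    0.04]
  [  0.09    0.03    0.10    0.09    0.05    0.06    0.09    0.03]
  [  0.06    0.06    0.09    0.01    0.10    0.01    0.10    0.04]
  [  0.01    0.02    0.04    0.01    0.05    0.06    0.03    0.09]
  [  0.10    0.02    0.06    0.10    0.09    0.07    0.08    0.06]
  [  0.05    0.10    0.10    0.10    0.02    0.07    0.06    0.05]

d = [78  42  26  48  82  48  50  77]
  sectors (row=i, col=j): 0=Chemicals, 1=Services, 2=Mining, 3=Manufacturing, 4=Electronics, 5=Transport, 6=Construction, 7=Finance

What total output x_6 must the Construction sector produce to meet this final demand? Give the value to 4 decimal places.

Form M = I − A:
  [  0.97   -0.07   -0.07   -0.04   -0.10   -0.05   -0.09   -0.10]
  [ -0.07    0.93   -0.09   -0.06   -0.01   -0.01   -0.03   -0.06]
  [ -0.08   -0.06    0.99   -0.07   -0.05   -0.08   -0.07   -0.04]
  [ -0.09   -0.03   -0.10    0.91   -0.05   -0.06   -0.09   -0.03]
  [ -0.06   -0.06   -0.09   -0.01    0.90   -0.01   -0.10   -0.04]
  [ -0.01   -0.02   -0.04   -0.01   -0.05    0.94   -0.03   -0.09]
  [ -0.10   -0.02   -0.06   -0.10   -0.09   -0.07    0.92   -0.06]
  [ -0.05   -0.10   -0.10   -0.10   -0.02   -0.07   -0.06    0.95]
Leontief inverse L = M⁻¹:
  [  1.0986    0.1291    0.1455    0.1067    0.1634    0.1050    0.1648    0.1605]
  [  0.1207    1.1150    0.1440    0.1119    0.0537    0.0524    0.0845    0.1053]
  [  0.1338    0.1058    1.0737    0.1229    0.1048    0.1254    0.1319    0.0945]
  [  0.1577    0.0838    0.1704    1.1555    0.1174    0.1181    0.1668    0.0922]
  [  0.1211    0.1108    0.1526    0.0664    1.1599    0.0566    0.1676    0.0931]
  [  0.0448    0.0538    0.0811    0.0460    0.0830    1.0919    0.0695    0.1243]
  [  0.1709    0.0793    0.1398    0.1686    0.1634    0.1304    1.1637    0.1269]
  [  0.1179    0.1554    0.1718    0.1674    0.0785    0.1266    0.1312    1.1110]
Total output x = L · d:
  x_0 = 1.0986·78 + 0.1291·42 + 0.1455·26 + 0.1067·48 + 0.1634·82 + 0.1050·48 + 0.1648·50 + 0.1605·77 = 139.0590
  x_1 = 0.1207·78 + 1.1150·42 + 0.1440·26 + 0.1119·48 + 0.0537·82 + 0.0524·48 + 0.0845·50 + 0.1053·77 = 84.6097
  x_2 = 0.1338·78 + 0.1058·42 + 1.0737·26 + 0.1229·48 + 0.1048·82 + 0.1254·48 + 0.1319·50 + 0.0945·77 = 77.1772
  x_3 = 0.1577·78 + 0.0838·42 + 0.1704·26 + 1.1555·48 + 0.1174·82 + 0.1181·48 + 0.1668·50 + 0.0922·77 = 106.4493
  x_4 = 0.1211·78 + 0.1108·42 + 0.1526·26 + 0.0664·48 + 1.1599·82 + 0.0566·48 + 0.1676·50 + 0.0931·77 = 134.6310
  x_5 = 0.0448·78 + 0.0538·42 + 0.0811·26 + 0.0460·48 + 0.0830·82 + 1.0919·48 + 0.0695·50 + 0.1243·77 = 82.3417
  x_6 = 0.1709·78 + 0.0793·42 + 0.1398·26 + 0.1686·48 + 0.1634·82 + 0.1304·48 + 1.1637·50 + 0.1269·77 = 116.0049
  x_7 = 0.1179·78 + 0.1554·42 + 0.1718·26 + 0.1674·48 + 0.0785·82 + 0.1266·48 + 0.1312·50 + 1.1110·77 = 132.8351

116.0049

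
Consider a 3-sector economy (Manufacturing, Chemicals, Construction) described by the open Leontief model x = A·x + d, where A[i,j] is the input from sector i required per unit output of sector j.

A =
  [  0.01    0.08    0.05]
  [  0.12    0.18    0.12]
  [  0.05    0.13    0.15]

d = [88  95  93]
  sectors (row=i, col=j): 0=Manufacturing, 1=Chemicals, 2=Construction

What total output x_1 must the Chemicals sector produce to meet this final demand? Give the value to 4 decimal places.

152.0328

Form M = I − A:
  [  0.99   -0.08   -0.05]
  [ -0.12    0.82   -0.12]
  [ -0.05   -0.13    0.85]
Leontief inverse L = M⁻¹:
  [  1.0276    0.1123    0.0763]
  [  0.1629    1.2652    0.1882]
  [  0.0854    0.2001    1.2097]
Total output x = L · d:
  x_0 = 1.0276·88 + 0.1123·95 + 0.0763·93 = 108.1960
  x_1 = 0.1629·88 + 1.2652·95 + 0.1882·93 = 152.0328
  x_2 = 0.0854·88 + 0.2001·95 + 1.2097·93 = 139.0283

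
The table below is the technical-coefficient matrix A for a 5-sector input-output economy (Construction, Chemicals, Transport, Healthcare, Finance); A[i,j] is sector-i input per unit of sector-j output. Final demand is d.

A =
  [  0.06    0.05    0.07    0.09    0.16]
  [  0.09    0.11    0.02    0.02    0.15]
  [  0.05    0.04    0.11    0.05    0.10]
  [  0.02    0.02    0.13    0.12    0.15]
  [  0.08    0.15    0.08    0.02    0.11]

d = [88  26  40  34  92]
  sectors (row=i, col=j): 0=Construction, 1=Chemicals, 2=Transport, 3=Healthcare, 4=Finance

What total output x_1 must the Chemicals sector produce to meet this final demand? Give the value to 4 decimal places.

68.9579

Form M = I − A:
  [  0.94   -0.05   -0.07   -0.09   -0.16]
  [ -0.09    0.89   -0.02   -0.02   -0.15]
  [ -0.05   -0.04    0.89   -0.05   -0.10]
  [ -0.02   -0.02   -0.13    0.88   -0.15]
  [ -0.08   -0.15   -0.08   -0.02    0.89]
Leontief inverse L = M⁻¹:
  [  1.1061    0.1138    0.1313    0.1290    0.2545]
  [  0.1374    1.1756    0.0660    0.0499    0.2387]
  [  0.0867    0.0882    1.1599    0.0807    0.1744]
  [  0.0635    0.0795    0.1983    1.1615    0.2429]
  [  0.1318    0.2181    0.1316    0.0534    1.2078]
Total output x = L · d:
  x_0 = 1.1061·88 + 0.1138·26 + 0.1313·40 + 0.1290·34 + 0.2545·92 = 133.3493
  x_1 = 0.1374·88 + 1.1756·26 + 0.0660·40 + 0.0499·34 + 0.2387·92 = 68.9579
  x_2 = 0.0867·88 + 0.0882·26 + 1.1599·40 + 0.0807·34 + 0.1744·92 = 75.1054
  x_3 = 0.0635·88 + 0.0795·26 + 0.1983·40 + 1.1615·34 + 0.2429·92 = 77.4209
  x_4 = 0.1318·88 + 0.2181·26 + 0.1316·40 + 0.0534·34 + 1.2078·92 = 135.4702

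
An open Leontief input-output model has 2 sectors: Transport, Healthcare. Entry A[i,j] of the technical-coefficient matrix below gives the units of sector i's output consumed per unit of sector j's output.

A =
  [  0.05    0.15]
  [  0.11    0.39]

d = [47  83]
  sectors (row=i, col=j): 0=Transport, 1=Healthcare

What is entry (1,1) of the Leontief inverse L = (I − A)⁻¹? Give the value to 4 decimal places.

L[1,1] = 1.6874

Form M = I − A:
  [  0.95   -0.15]
  [ -0.11    0.61]
Leontief inverse L = M⁻¹:
  [  1.0835    0.2664]
  [  0.1954    1.6874]
Total output x = L · d:
  x_0 = 1.0835·47 + 0.2664·83 = 73.0373
  x_1 = 0.1954·47 + 1.6874·83 = 149.2362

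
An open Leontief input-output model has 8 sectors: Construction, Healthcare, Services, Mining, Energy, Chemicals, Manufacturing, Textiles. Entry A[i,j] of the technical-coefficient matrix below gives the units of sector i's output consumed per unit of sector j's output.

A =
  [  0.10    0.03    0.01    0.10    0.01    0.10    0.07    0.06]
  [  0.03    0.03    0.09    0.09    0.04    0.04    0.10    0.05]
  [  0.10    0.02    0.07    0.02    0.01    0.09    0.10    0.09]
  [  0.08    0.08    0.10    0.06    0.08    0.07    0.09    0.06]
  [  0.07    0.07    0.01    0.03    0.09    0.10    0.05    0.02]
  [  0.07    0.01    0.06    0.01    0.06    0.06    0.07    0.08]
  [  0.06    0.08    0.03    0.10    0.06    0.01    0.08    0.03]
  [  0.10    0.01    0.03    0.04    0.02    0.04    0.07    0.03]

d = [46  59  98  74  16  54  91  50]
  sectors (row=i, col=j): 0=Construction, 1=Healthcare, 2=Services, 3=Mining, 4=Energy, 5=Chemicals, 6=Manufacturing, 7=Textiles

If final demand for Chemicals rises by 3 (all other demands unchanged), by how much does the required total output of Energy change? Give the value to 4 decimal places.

0.4580

Form M = I − A:
  [  0.90   -0.03   -0.01   -0.10   -0.01   -0.10   -0.07   -0.06]
  [ -0.03    0.97   -0.09   -0.09   -0.04   -0.04   -0.10   -0.05]
  [ -0.10   -0.02    0.93   -0.02   -0.01   -0.09   -0.10   -0.09]
  [ -0.08   -0.08   -0.10    0.94   -0.08   -0.07   -0.09   -0.06]
  [ -0.07   -0.07   -0.01   -0.03    0.91   -0.10   -0.05   -0.02]
  [ -0.07   -0.01   -0.06   -0.01   -0.06    0.94   -0.07   -0.08]
  [ -0.06   -0.08   -0.03   -0.10   -0.06   -0.01    0.92   -0.03]
  [ -0.10   -0.01   -0.03   -0.04   -0.02   -0.04   -0.07    0.97]
Leontief inverse L = M⁻¹:
  [  1.1709    0.0682    0.0545    0.1552    0.0520    0.1559    0.1406    0.1089]
  [  0.0993    1.0705    0.1356    0.1420    0.0818    0.0943    0.1716    0.0975]
  [  0.1737    0.0549    1.1104    0.0746    0.0470    0.1454    0.1714    0.1395]
  [  0.1689    0.1287    0.1560    1.1277    0.1325    0.1436    0.1815    0.1215]
  [  0.1298    0.1044    0.0474    0.0770    1.1310    0.1527    0.1117    0.0619]
  [  0.1315    0.0403    0.0915    0.0533    0.0931    1.1086    0.1280    0.1193]
  [  0.1238    0.1218    0.0745    0.1557    0.1028    0.0634    1.1489    0.0734]
  [  0.1511    0.0377    0.0579    0.0813    0.0477    0.0809    0.1195    1.0640]
Total output x = L · d:
  x_0 = 1.1709·46 + 0.0682·59 + 0.0545·98 + 0.1552·74 + 0.0520·16 + 0.1559·54 + 0.1406·91 + 0.1089·50 = 102.2013
  x_1 = 0.0993·46 + 1.0705·59 + 0.1356·98 + 0.1420·74 + 0.0818·16 + 0.0943·54 + 0.1716·91 + 0.0975·50 = 118.4142
  x_2 = 0.1737·46 + 0.0549·59 + 1.1104·98 + 0.0746·74 + 0.0470·16 + 0.1454·54 + 0.1714·91 + 0.1395·50 = 156.7462
  x_3 = 0.1689·46 + 0.1287·59 + 0.1560·98 + 1.1277·74 + 0.1325·16 + 0.1436·54 + 0.1815·91 + 0.1215·50 = 146.5588
  x_4 = 0.1298·46 + 0.1044·59 + 0.0474·98 + 0.0770·74 + 1.1310·16 + 0.1527·54 + 0.1117·91 + 0.0619·50 = 62.0760
  x_5 = 0.1315·46 + 0.0403·59 + 0.0915·98 + 0.0533·74 + 0.0931·16 + 1.1086·54 + 0.1280·91 + 0.1193·50 = 100.3070
  x_6 = 0.1238·46 + 0.1218·59 + 0.0745·98 + 0.1557·74 + 0.1028·16 + 0.0634·54 + 1.1489·91 + 0.0734·50 = 144.9928
  x_7 = 0.1511·46 + 0.0377·59 + 0.0579·98 + 0.0813·74 + 0.0477·16 + 0.0809·54 + 0.1195·91 + 1.0640·50 = 90.0745
Δx_4 = L[4,5] · Δd_5 = 0.1527 · 3 = 0.4580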